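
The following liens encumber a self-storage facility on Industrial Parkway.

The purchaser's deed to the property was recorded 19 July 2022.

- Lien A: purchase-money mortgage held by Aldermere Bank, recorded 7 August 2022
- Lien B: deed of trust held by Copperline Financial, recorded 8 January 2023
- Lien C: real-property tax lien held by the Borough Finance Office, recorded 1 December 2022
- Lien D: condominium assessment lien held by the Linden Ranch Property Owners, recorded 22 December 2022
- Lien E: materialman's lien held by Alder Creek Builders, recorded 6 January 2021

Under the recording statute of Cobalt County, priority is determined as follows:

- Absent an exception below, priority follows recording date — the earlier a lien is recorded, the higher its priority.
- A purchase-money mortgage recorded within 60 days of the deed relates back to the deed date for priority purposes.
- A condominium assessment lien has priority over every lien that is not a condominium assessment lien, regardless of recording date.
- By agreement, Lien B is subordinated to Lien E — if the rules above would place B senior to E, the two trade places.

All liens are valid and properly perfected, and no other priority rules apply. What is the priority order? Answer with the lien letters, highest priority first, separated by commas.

D, E, A, C, B

Effective dates: A relates back to the deed date 19 July 2022.
D, as a condominium assessment lien, has superpriority and ranks first.
Among the remaining liens, by effective date: E (6 January 2021), A (19 July 2022), C (1 December 2022), B (8 January 2023).
Since B is not senior to E, the subordination leaves the order unchanged.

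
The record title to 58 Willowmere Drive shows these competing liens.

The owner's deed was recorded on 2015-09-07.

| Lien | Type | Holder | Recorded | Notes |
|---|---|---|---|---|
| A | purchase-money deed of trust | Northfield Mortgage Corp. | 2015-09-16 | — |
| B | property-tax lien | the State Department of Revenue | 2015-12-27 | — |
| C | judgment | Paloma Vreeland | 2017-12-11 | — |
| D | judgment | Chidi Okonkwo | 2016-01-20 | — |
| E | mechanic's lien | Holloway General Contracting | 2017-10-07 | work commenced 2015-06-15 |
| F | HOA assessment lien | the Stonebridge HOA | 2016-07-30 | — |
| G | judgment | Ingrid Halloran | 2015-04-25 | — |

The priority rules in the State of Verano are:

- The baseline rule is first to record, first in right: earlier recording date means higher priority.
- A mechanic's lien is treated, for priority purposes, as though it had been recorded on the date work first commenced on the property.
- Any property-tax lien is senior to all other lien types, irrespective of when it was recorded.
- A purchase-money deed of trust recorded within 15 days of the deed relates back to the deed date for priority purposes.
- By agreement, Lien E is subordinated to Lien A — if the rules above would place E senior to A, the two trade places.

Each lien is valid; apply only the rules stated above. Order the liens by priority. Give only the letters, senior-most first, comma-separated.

First, effective dates: A was recorded within the 15-day window, so its effective date is the deed date 2015-09-07; E is treated as recorded 2015-06-15, the work-commencement date.
B, as a property-tax lien, has superpriority and ranks first.
Ordering the rest by effective date: G (2015-04-25), E (2015-06-15), A (2015-09-07), D (2016-01-20), F (2016-07-30), C (2017-12-11).
The subordination applies — E was senior to A — so E and A swap.

B, G, A, E, D, F, C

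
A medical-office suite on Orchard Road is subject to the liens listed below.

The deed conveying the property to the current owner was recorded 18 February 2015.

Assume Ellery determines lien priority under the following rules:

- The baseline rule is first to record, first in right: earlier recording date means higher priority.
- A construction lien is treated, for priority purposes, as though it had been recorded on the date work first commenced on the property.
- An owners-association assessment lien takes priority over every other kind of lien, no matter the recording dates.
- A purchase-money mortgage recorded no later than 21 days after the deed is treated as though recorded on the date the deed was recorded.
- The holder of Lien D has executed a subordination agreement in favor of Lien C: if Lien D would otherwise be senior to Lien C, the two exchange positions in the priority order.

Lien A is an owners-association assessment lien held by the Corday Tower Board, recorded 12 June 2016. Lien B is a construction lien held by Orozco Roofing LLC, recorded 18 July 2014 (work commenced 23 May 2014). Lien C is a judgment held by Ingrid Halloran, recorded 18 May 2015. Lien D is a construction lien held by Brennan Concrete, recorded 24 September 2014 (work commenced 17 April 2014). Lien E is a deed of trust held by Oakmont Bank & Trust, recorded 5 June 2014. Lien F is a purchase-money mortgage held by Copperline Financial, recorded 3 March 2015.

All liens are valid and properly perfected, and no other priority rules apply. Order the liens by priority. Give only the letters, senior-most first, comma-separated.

A, C, B, E, F, D

Adjusting effective dates: B relates back to 23 May 2014 (work commenced); D's effective date is 17 April 2014, when work began; F was recorded within the 21-day window, so its effective date is the deed date 18 February 2015.
As an owners-association assessment lien, A is senior to every other lien.
Ordering the rest by effective date: D (17 April 2014), B (23 May 2014), E (5 June 2014), F (18 February 2015), C (18 May 2015).
D is senior to C before the subordination, so the two trade places.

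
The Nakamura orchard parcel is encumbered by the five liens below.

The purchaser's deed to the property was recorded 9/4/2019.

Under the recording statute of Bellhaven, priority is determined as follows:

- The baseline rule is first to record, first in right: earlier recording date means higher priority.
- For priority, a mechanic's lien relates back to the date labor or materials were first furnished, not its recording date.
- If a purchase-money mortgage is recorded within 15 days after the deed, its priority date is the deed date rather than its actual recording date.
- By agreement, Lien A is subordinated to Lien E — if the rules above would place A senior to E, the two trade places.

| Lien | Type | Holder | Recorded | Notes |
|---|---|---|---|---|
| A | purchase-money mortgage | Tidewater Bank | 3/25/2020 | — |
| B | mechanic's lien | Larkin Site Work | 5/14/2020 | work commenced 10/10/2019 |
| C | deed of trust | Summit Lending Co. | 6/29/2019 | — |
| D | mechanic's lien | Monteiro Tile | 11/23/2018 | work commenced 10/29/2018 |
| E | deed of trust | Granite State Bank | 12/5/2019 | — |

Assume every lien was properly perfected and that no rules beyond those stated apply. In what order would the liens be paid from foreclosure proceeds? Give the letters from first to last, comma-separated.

D, C, B, E, A

Adjusting effective dates: A missed the 15-day window (203 days after the deed), so its recording date stands; B's effective date is 10/10/2019, when work began; D is treated as recorded 10/29/2018, the work-commencement date.
Sorted by effective date: D (10/29/2018), C (6/29/2019), B (10/10/2019), E (12/5/2019), A (3/25/2020).
A is already junior to E, so the subordination agreement changes nothing.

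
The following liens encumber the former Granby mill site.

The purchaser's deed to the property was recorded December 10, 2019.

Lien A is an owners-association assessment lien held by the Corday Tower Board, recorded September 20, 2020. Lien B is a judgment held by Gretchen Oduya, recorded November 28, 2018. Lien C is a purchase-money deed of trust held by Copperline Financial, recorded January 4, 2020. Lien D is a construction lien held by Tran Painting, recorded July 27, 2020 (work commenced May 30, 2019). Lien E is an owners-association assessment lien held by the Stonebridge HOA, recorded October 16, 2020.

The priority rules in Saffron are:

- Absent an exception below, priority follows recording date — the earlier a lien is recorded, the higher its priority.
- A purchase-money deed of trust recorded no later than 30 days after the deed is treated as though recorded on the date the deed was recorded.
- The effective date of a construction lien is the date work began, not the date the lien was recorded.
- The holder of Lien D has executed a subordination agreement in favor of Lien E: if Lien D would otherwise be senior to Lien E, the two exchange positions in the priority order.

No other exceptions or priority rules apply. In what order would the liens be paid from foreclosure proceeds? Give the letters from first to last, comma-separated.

B, E, C, A, D

First, effective dates: C relates back to the deed date December 10, 2019; D's effective date is May 30, 2019, when work began.
Ordering by effective date: B (November 28, 2018), D (May 30, 2019), C (December 10, 2019), A (September 20, 2020), E (October 16, 2020).
D is senior to E before the subordination, so the two trade places.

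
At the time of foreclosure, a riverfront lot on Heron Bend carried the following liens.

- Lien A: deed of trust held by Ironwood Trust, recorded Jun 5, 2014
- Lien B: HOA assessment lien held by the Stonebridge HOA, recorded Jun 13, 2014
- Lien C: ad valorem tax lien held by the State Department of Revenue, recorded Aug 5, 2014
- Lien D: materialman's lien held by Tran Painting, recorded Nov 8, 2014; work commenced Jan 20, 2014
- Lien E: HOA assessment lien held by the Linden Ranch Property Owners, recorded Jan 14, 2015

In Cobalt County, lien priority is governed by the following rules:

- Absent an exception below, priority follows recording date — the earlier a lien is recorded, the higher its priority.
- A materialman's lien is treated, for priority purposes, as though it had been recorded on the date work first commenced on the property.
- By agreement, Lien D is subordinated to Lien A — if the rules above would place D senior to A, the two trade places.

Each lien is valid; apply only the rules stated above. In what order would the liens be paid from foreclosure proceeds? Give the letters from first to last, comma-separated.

A, D, B, C, E

Adjusting effective dates: D relates back to Jan 20, 2014 (work commenced).
Sorted by effective date: D (Jan 20, 2014), A (Jun 5, 2014), B (Jun 13, 2014), C (Aug 5, 2014), E (Jan 14, 2015).
The subordination applies — D was senior to A — so D and A swap.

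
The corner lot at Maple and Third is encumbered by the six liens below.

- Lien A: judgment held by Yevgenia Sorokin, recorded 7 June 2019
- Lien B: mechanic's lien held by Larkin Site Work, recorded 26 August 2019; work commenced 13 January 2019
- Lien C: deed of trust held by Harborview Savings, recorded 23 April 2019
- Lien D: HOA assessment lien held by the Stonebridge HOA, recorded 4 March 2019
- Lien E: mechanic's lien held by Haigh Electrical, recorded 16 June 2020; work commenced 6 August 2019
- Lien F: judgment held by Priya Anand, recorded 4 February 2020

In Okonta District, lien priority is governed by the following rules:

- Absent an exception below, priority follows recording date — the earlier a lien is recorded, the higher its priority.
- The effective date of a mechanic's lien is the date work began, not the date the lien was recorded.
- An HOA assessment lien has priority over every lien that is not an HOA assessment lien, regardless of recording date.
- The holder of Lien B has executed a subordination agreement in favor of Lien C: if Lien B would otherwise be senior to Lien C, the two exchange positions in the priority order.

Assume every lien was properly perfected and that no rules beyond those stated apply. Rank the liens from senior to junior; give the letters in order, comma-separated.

D, C, B, A, E, F

Effective dates: B relates back to 13 January 2019 (work commenced); E relates back to 6 August 2019 (work commenced).
D, as an HOA assessment lien, has superpriority and ranks first.
Ordering the rest by effective date: B (13 January 2019), C (23 April 2019), A (7 June 2019), E (6 August 2019), F (4 February 2020).
Because B would otherwise rank above C, the subordination swaps them.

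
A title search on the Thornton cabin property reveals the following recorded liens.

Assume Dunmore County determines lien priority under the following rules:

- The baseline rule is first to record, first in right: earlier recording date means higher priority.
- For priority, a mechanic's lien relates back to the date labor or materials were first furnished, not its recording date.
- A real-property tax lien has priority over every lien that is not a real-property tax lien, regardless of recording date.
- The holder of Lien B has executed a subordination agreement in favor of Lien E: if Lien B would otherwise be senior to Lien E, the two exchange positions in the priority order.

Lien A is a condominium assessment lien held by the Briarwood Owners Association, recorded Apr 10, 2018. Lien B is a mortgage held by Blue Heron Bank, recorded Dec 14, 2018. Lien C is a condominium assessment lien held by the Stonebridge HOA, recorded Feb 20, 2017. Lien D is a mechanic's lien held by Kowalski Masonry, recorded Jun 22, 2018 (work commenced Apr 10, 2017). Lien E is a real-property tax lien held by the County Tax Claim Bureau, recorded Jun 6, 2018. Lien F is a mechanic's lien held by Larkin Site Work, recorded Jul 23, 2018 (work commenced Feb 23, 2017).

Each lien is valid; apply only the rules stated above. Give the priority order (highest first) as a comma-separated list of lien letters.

Effective dates after the stated exceptions: D's effective date is Apr 10, 2017, when work began; F's effective date is Feb 23, 2017, when work began.
E is a real-property tax lien and takes priority over every other lien.
Among the remaining liens, by effective date: C (Feb 20, 2017), F (Feb 23, 2017), D (Apr 10, 2017), A (Apr 10, 2018), B (Dec 14, 2018).
Since B is not senior to E, the subordination leaves the order unchanged.

E, C, F, D, A, B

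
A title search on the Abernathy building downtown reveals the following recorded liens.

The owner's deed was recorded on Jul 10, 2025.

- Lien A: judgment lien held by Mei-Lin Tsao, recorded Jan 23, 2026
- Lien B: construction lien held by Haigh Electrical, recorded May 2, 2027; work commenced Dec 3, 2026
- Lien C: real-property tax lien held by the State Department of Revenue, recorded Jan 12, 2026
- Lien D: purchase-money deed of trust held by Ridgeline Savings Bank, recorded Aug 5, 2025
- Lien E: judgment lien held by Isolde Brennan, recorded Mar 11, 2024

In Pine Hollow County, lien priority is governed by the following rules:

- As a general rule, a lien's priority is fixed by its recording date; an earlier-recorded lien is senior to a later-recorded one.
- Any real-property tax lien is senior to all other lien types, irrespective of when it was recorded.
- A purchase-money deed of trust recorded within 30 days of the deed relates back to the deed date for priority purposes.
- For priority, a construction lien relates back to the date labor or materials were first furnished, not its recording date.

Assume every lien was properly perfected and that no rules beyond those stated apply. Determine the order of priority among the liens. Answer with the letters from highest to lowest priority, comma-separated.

Effective dates after the stated exceptions: B is treated as recorded Dec 3, 2026, the work-commencement date; D was recorded within the 30-day window, so its effective date is the deed date Jul 10, 2025.
C is a real-property tax lien and takes priority over every other lien.
Remaining liens by effective date: E (Mar 11, 2024), D (Jul 10, 2025), A (Jan 23, 2026), B (Dec 3, 2026).

C, E, D, A, B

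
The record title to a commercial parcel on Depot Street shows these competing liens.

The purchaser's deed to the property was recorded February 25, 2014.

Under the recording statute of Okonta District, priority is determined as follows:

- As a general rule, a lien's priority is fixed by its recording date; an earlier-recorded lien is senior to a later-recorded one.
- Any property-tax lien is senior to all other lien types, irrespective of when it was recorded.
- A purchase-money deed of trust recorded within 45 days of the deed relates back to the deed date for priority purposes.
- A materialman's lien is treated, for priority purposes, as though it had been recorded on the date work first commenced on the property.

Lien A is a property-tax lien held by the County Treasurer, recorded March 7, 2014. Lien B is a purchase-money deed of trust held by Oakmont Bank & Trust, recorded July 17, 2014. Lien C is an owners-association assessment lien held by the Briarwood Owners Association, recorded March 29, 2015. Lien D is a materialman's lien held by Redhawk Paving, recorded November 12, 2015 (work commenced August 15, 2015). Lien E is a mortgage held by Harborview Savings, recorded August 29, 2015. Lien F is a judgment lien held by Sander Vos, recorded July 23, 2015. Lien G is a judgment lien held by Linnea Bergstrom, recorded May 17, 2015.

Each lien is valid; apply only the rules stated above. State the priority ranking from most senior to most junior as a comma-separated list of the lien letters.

First, effective dates: B was recorded 142 days after the deed — beyond 45 days — so no relation-back applies; D is treated as recorded August 15, 2015, the work-commencement date.
A is a property-tax lien and takes priority over every other lien.
Among the remaining liens, by effective date: B (July 17, 2014), C (March 29, 2015), G (May 17, 2015), F (July 23, 2015), D (August 15, 2015), E (August 29, 2015).

A, B, C, G, F, D, E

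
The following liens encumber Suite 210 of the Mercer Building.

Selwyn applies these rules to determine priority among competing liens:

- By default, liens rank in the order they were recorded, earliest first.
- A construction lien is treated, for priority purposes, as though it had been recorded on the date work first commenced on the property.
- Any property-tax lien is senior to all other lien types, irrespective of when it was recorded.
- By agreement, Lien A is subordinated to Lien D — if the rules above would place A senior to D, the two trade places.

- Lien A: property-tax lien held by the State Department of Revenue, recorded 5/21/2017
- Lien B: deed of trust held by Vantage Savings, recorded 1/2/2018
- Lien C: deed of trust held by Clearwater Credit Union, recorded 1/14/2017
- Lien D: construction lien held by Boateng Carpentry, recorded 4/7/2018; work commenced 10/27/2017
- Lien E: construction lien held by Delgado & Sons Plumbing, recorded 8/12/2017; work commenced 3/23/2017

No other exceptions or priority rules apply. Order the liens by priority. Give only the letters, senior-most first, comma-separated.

D, C, E, A, B

Adjusting effective dates: D's effective date is 10/27/2017, when work began; E is treated as recorded 3/23/2017, the work-commencement date.
A, as a property-tax lien, has superpriority and ranks first.
Among the remaining liens, by effective date: C (1/14/2017), E (3/23/2017), D (10/27/2017), B (1/2/2018).
A is senior to D before the subordination, so the two trade places.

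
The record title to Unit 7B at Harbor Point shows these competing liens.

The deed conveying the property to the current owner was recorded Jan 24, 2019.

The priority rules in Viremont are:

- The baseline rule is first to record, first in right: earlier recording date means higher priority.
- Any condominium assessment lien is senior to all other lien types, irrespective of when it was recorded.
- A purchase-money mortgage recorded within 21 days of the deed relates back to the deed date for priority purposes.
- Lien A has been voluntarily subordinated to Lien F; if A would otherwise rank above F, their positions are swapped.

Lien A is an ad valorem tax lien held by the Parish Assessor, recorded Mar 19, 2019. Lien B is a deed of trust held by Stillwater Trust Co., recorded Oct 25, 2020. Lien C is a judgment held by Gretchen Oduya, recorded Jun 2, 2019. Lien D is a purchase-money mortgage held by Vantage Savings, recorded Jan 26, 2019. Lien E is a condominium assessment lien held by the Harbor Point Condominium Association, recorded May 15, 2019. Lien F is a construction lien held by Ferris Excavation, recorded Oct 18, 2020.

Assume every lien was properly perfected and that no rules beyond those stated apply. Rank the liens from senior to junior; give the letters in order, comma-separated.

First, effective dates: D was recorded within the 21-day window, so its effective date is the deed date Jan 24, 2019.
E is a condominium assessment lien and takes priority over every other lien.
Remaining liens by effective date: D (Jan 24, 2019), A (Mar 19, 2019), C (Jun 2, 2019), F (Oct 18, 2020), B (Oct 25, 2020).
The subordination applies — A was senior to F — so A and F swap.

E, D, F, C, A, B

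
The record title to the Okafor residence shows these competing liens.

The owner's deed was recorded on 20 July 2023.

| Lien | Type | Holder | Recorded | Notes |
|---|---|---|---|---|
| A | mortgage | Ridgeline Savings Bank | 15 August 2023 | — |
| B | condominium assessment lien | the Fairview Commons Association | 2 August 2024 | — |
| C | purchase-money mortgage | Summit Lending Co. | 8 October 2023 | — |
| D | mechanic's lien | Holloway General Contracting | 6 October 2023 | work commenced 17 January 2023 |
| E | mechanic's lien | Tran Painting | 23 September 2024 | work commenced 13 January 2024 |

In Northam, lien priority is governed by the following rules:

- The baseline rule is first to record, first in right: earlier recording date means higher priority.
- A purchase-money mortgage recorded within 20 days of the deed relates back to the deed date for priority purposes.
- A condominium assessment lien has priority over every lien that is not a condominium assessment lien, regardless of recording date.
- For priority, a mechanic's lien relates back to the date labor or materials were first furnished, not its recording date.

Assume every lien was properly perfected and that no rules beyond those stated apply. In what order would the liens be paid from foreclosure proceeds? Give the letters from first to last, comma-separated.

B, D, A, C, E

Adjusting effective dates: C missed the 20-day window (80 days after the deed), so its recording date stands; D is treated as recorded 17 January 2023, the work-commencement date; E's effective date is 13 January 2024, when work began.
As a condominium assessment lien, B is senior to every other lien.
Remaining liens by effective date: D (17 January 2023), A (15 August 2023), C (8 October 2023), E (13 January 2024).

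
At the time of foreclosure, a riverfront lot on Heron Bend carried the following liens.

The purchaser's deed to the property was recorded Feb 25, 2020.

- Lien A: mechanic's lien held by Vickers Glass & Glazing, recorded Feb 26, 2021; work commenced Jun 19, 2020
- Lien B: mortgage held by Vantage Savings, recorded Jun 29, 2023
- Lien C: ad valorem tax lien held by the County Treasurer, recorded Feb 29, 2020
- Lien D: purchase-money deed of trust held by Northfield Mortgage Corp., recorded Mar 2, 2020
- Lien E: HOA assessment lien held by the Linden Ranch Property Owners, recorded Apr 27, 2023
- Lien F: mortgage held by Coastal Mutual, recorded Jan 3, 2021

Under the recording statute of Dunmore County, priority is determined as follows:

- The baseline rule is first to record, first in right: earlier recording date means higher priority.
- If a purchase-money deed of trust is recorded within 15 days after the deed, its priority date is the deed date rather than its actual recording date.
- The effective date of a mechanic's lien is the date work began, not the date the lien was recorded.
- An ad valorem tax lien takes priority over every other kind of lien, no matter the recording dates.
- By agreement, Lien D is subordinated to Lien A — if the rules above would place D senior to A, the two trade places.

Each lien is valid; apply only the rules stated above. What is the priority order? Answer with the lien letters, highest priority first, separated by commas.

First, effective dates: A relates back to Jun 19, 2020 (work commenced); D's effective date is the deed date, Feb 25, 2020.
C is an ad valorem tax lien, so it outranks all other liens regardless of date.
Ordering the rest by effective date: D (Feb 25, 2020), A (Jun 19, 2020), F (Jan 3, 2021), E (Apr 27, 2023), B (Jun 29, 2023).
Because D would otherwise rank above A, the subordination swaps them.

C, A, D, F, E, B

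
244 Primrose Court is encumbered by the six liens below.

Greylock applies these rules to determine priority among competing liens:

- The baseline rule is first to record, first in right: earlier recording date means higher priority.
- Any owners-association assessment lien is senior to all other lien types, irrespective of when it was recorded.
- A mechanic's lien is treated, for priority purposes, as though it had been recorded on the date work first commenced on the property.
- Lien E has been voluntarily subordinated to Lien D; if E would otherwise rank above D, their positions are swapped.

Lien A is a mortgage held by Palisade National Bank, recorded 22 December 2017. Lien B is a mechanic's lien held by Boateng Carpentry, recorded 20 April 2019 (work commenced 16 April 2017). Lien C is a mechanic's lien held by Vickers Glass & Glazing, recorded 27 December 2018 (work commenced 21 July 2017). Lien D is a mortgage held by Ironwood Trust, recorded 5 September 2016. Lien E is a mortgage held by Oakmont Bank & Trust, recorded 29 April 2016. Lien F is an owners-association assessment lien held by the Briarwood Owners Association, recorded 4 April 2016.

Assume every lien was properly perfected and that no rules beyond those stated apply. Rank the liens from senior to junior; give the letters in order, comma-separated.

Effective dates after the stated exceptions: B's effective date is 16 April 2017, when work began; C is treated as recorded 21 July 2017, the work-commencement date.
F is an owners-association assessment lien, so it outranks all other liens regardless of date.
Ordering the rest by effective date: E (29 April 2016), D (5 September 2016), B (16 April 2017), C (21 July 2017), A (22 December 2017).
E is senior to D before the subordination, so the two trade places.

F, D, E, B, C, A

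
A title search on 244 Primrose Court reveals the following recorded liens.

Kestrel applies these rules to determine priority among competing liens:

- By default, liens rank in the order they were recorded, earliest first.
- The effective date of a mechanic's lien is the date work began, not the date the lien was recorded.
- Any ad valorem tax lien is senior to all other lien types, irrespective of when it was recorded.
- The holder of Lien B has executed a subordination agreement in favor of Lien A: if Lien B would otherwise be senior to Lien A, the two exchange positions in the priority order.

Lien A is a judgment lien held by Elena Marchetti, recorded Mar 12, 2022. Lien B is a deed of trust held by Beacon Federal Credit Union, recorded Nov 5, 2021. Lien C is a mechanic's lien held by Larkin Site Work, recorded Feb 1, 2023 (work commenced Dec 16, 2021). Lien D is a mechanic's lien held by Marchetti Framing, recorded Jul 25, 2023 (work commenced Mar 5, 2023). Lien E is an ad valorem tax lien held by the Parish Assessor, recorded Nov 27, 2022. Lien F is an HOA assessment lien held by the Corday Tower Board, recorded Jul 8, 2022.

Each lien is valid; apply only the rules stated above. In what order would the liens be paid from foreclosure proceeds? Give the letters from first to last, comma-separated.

Adjusting effective dates: C relates back to Dec 16, 2021 (work commenced); D relates back to Mar 5, 2023 (work commenced).
E is an ad valorem tax lien, so it outranks all other liens regardless of date.
Ordering the rest by effective date: B (Nov 5, 2021), C (Dec 16, 2021), A (Mar 12, 2022), F (Jul 8, 2022), D (Mar 5, 2023).
The subordination applies — B was senior to A — so B and A swap.

E, A, C, B, F, D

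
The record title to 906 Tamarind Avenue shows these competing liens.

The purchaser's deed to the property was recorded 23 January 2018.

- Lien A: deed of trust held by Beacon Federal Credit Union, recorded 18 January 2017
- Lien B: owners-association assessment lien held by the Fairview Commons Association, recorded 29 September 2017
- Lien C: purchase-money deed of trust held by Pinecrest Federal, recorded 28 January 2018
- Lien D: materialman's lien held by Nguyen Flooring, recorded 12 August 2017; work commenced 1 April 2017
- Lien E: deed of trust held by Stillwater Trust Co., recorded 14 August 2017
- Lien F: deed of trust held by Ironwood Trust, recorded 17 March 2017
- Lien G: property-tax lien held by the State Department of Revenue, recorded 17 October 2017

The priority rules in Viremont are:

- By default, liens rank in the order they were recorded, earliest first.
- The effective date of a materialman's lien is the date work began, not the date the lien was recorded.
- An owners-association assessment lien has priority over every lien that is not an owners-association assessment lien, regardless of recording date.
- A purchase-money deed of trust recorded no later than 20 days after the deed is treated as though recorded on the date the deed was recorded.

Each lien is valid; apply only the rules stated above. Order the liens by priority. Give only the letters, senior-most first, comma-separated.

B, A, F, D, E, G, C

Effective dates after the stated exceptions: C was recorded within the 20-day window, so its effective date is the deed date 23 January 2018; D relates back to 1 April 2017 (work commenced).
B, as an owners-association assessment lien, has superpriority and ranks first.
Among the remaining liens, by effective date: A (18 January 2017), F (17 March 2017), D (1 April 2017), E (14 August 2017), G (17 October 2017), C (23 January 2018).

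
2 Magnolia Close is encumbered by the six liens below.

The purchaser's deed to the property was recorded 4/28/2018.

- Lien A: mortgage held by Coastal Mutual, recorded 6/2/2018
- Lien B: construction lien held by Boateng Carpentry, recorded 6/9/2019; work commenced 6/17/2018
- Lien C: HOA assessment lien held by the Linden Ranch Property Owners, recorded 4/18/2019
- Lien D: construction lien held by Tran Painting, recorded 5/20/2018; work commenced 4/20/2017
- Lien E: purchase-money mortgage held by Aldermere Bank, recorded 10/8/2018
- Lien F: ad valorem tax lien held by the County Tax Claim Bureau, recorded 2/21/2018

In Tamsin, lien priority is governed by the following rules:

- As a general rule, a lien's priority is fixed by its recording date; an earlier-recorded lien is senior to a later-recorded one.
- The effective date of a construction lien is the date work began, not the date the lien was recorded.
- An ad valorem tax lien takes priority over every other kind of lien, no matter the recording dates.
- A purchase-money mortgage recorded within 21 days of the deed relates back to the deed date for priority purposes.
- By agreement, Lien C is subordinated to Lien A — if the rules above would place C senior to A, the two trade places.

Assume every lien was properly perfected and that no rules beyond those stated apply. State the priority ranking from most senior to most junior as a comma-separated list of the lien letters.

First, effective dates: B relates back to 6/17/2018 (work commenced); D relates back to 4/20/2017 (work commenced); E missed the 21-day window (163 days after the deed), so its recording date stands.
As an ad valorem tax lien, F is senior to every other lien.
Among the remaining liens, by effective date: D (4/20/2017), A (6/2/2018), B (6/17/2018), E (10/8/2018), C (4/18/2019).
Since C is not senior to A, the subordination leaves the order unchanged.

F, D, A, B, E, C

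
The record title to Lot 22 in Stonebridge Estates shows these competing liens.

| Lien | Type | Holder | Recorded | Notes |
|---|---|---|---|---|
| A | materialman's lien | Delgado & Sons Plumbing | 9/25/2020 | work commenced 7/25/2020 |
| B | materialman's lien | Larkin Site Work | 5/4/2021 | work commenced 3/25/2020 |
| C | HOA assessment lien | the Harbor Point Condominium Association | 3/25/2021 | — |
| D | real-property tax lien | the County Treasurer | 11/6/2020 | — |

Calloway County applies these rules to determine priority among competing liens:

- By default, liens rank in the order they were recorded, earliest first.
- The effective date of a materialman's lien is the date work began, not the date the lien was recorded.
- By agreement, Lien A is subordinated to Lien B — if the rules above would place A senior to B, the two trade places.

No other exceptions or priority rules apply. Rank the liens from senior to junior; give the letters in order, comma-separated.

B, A, D, C

Effective dates after the stated exceptions: A's effective date is 7/25/2020, when work began; B's effective date is 3/25/2020, when work began.
By effective date, earliest first: B (3/25/2020), A (7/25/2020), D (11/6/2020), C (3/25/2021).
A already ranks below B; the subordination has no effect.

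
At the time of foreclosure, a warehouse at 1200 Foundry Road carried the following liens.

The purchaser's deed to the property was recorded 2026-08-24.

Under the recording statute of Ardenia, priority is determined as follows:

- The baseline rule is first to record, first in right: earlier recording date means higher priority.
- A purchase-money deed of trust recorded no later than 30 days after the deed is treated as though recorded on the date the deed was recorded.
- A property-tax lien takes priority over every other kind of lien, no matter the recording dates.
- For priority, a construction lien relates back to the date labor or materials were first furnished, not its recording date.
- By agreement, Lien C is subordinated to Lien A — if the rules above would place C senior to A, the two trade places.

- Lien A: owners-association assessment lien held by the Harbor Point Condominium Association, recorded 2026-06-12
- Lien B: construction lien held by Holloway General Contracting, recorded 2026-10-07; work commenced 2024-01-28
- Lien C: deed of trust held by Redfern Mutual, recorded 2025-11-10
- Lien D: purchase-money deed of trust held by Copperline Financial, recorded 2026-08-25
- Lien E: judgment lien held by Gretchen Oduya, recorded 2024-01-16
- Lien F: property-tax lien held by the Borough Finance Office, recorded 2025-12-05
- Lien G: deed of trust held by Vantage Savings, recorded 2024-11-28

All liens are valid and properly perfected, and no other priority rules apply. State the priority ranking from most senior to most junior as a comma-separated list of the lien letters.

F, E, B, G, A, C, D

Adjusting effective dates: B's effective date is 2024-01-28, when work began; D's effective date is the deed date, 2026-08-24.
F is a property-tax lien and takes priority over every other lien.
Ordering the rest by effective date: E (2024-01-16), B (2024-01-28), G (2024-11-28), C (2025-11-10), A (2026-06-12), D (2026-08-24).
Because C would otherwise rank above A, the subordination swaps them.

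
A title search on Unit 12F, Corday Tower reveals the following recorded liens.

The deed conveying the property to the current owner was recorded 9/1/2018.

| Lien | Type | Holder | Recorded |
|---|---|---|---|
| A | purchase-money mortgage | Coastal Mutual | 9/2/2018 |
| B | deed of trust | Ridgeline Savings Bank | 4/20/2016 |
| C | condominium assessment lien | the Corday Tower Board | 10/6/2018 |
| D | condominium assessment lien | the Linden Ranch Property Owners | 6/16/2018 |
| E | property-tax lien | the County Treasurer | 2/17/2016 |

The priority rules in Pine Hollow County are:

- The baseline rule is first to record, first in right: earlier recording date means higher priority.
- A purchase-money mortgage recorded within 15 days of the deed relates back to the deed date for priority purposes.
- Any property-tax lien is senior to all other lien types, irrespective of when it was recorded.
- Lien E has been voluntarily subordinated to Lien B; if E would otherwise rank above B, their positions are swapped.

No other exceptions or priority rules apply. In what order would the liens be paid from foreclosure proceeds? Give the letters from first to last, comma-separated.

B, E, D, A, C

Effective dates after the stated exceptions: A's effective date is the deed date, 9/1/2018.
E, as a property-tax lien, has superpriority and ranks first.
Among the remaining liens, by effective date: B (4/20/2016), D (6/16/2018), A (9/1/2018), C (10/6/2018).
E would otherwise be senior to B, so under the subordination agreement E and B exchange positions.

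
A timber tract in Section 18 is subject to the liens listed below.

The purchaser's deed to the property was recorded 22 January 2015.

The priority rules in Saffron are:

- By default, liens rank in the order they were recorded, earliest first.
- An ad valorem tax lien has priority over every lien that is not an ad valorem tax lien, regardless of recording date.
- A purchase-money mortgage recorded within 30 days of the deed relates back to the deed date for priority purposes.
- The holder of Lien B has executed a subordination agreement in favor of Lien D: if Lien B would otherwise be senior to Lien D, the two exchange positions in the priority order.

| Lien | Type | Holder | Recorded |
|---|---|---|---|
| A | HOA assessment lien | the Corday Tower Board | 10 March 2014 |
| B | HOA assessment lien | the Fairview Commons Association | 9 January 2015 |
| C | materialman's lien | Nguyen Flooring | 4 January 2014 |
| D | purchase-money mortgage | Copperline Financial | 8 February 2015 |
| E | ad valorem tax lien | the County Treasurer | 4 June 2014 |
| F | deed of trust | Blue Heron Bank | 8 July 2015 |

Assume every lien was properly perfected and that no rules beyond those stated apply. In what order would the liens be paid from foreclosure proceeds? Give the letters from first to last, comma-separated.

First, effective dates: D's effective date is the deed date, 22 January 2015.
As an ad valorem tax lien, E is senior to every other lien.
Remaining liens by effective date: C (4 January 2014), A (10 March 2014), B (9 January 2015), D (22 January 2015), F (8 July 2015).
B would otherwise be senior to D, so under the subordination agreement B and D exchange positions.

E, C, A, D, B, F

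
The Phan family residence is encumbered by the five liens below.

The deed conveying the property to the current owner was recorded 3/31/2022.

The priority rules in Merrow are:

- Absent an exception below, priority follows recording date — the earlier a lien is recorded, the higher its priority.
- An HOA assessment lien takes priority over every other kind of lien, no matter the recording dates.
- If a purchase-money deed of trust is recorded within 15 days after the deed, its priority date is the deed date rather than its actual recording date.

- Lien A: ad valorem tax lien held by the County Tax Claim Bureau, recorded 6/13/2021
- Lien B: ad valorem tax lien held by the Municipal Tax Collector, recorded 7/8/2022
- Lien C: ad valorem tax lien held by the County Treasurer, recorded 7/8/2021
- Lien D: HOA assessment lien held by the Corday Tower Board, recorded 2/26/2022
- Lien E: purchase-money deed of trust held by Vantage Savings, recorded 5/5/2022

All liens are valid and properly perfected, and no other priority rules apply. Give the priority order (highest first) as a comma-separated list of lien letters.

First, effective dates: E was recorded 35 days after the deed — beyond 15 days — so no relation-back applies.
D is an HOA assessment lien, so it outranks all other liens regardless of date.
The other liens, earliest effective date first: A (6/13/2021), C (7/8/2021), E (5/5/2022), B (7/8/2022).

D, A, C, E, B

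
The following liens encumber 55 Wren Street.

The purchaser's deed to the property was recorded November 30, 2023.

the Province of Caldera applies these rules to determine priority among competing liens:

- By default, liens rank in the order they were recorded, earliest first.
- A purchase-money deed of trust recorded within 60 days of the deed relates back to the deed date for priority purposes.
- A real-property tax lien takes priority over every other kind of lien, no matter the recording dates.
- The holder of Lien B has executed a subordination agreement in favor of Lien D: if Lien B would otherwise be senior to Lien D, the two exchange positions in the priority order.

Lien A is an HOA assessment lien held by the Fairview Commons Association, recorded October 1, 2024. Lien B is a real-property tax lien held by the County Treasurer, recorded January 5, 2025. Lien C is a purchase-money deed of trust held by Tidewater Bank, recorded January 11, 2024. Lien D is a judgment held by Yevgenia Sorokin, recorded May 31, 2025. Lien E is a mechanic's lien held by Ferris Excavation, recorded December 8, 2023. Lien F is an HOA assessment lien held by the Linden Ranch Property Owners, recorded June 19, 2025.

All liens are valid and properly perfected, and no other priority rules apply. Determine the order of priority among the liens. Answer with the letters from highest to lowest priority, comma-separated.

Effective dates: C was recorded within the 60-day window, so its effective date is the deed date November 30, 2023.
As a real-property tax lien, B is senior to every other lien.
Remaining liens by effective date: C (November 30, 2023), E (December 8, 2023), A (October 1, 2024), D (May 31, 2025), F (June 19, 2025).
B is senior to D before the subordination, so the two trade places.

D, C, E, A, B, F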